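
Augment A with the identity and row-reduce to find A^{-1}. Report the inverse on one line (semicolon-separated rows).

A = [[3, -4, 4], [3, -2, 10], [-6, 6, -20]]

Gauss-Jordan on [A | I]:
R1 <- (1/3)*R1:  [    1  -4/3   4/3  |   1/3     0     0 ]
R2 <- R2 - (3)*R1:  [  0   2   6  |  -1   1   0 ]
R3 <- R3 - (-6)*R1:  [   0   -2  -12  |    2    0    1 ]
R2 <- (1/2)*R2:  [    0     1     3  |  -1/2   1/2     0 ]
R1 <- R1 - (-4/3)*R2:  [    1     0  16/3  |  -1/3   2/3     0 ]
R3 <- R3 - (-2)*R2:  [  0   0  -6  |   1   1   1 ]
R3 <- (1/-6)*R3:  [    0     0     1  |  -1/6  -1/6  -1/6 ]
R1 <- R1 - (16/3)*R3:  [    1     0     0  |   5/9  14/9   8/9 ]
R2 <- R2 - (3)*R3:  [   0    1    0  |    0    1  1/2 ]
Right block of [I | A^{-1}] is the inverse:
[  5/9  14/9   8/9 ]
[    0     1   1/2 ]
[ -1/6  -1/6  -1/6 ]

inverse = [5/9 14/9 8/9; 0 1 1/2; -1/6 -1/6 -1/6]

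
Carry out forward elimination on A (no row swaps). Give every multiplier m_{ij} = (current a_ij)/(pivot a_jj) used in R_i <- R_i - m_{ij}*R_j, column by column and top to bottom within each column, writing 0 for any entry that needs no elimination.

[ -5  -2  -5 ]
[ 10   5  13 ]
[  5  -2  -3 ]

multipliers: -2, -1, -4

Forward elimination:
R2 <- R2 - (-2)*R1:  [ 0  1  3 ]
R3 <- R3 - (-1)*R1:  [  0  -4  -8 ]
R3 <- R3 - (-4)*R2:  [ 0  0  4 ]
Multipliers (in order of application): m_{21} = -2, m_{31} = -1, m_{32} = -4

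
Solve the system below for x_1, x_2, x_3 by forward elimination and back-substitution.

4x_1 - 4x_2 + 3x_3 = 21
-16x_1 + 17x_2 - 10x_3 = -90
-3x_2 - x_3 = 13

(2, -4, -1)

Forward elimination on [A|b]:
R2 <- R2 - (-4)*R1:  [  0   1   2  -6 ]
R3 <- R3 - (-3)*R2:  [  0   0   5  -5 ]
Row echelon form:
[ 4  -4  3  |  21 ]
[ 0   1  2  |  -6 ]
[ 0   0  5  |  -5 ]
Back-substitution:
x_3 = (-5) / 5 = -1
x_2 = (-6 - (2)*(-1)) / 1 = -4
x_1 = (21 - (-4)*(-4) - (3)*(-1)) / 4 = 2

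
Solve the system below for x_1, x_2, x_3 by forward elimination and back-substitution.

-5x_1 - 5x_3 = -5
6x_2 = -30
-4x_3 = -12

Forward elimination on [A|b]:
Row echelon form:
[ -5  0  -5  |   -5 ]
[  0  6   0  |  -30 ]
[  0  0  -4  |  -12 ]
Back-substitution:
x_3 = (-12) / -4 = 3
x_2 = (-30) / 6 = -5
x_1 = (-5 - (-5)*(3)) / -5 = -2

(-2, -5, 3)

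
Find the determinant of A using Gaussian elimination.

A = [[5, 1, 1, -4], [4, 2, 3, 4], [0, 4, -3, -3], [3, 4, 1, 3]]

Forward elimination:
R2 <- R2 - (4/5)*R1:  [    0   6/5  11/5  36/5 ]
R4 <- R4 - (3/5)*R1:  [    0  17/5   2/5  27/5 ]
R3 <- R3 - (10/3)*R2:  [     0      0  -31/3    -27 ]
R4 <- R4 - (17/6)*R2:  [     0      0  -35/6    -15 ]
R4 <- R4 - (35/62)*R3:  [     0      0      0  15/62 ]
Upper-triangular form:
[ 5    1      1     -4 ]
[ 0  6/5   11/5   36/5 ]
[ 0    0  -31/3    -27 ]
[ 0    0      0  15/62 ]
det(A) = (-1)^0 * (5) * (6/5) * (-31/3) * (15/62) = -15  (0 row swaps -> sign +1)

det(A) = -15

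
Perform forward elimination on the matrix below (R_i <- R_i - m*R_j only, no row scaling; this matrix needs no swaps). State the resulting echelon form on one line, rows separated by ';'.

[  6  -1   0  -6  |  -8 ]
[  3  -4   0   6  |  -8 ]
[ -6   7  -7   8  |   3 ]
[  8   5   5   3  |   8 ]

REF = [6 -1 0 -6 -8; 0 -7/2 0 9 -4; 0 0 -7 122/7 -83/7; 0 0 0 1947/49 145/49]

Forward elimination:
R2 <- R2 - (1/2)*R1:  [    0  -7/2     0     9    -4 ]
R3 <- R3 - (-1)*R1:  [  0   6  -7   2  -5 ]
R4 <- R4 - (4/3)*R1:  [    0  19/3     5    11  56/3 ]
R3 <- R3 - (-12/7)*R2:  [     0      0     -7  122/7  -83/7 ]
R4 <- R4 - (-38/21)*R2:  [     0      0      5  191/7   80/7 ]
R4 <- R4 - (-5/7)*R3:  [       0        0        0  1947/49   145/49 ]
Row echelon form:
[ 6    -1   0       -6  |      -8 ]
[ 0  -7/2   0        9  |      -4 ]
[ 0     0  -7    122/7  |   -83/7 ]
[ 0     0   0  1947/49  |  145/49 ]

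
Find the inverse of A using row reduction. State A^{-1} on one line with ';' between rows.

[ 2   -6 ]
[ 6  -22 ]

Gauss-Jordan on [A | I]:
R1 <- (1/2)*R1:  [   1   -3  |  1/2    0 ]
R2 <- R2 - (6)*R1:  [  0  -4  |  -3   1 ]
R2 <- (1/-4)*R2:  [    0     1  |   3/4  -1/4 ]
R1 <- R1 - (-3)*R2:  [    1     0  |  11/4  -3/4 ]
Right block of [I | A^{-1}] is the inverse:
[ 11/4  -3/4 ]
[  3/4  -1/4 ]

inverse = [11/4 -3/4; 3/4 -1/4]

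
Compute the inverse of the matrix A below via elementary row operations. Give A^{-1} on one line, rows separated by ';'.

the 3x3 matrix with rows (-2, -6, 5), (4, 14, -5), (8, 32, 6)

Gauss-Jordan on [A | I]:
R1 <- (1/-2)*R1:  [    1     3  -5/2  |  -1/2     0     0 ]
R2 <- R2 - (4)*R1:  [ 0  2  5  |  2  1  0 ]
R3 <- R3 - (8)*R1:  [  0   8  26  |   4   0   1 ]
R2 <- (1/2)*R2:  [   0    1  5/2  |    1  1/2    0 ]
R1 <- R1 - (3)*R2:  [    1     0   -10  |  -7/2  -3/2     0 ]
R3 <- R3 - (8)*R2:  [  0   0   6  |  -4  -4   1 ]
R3 <- (1/6)*R3:  [    0     0     1  |  -2/3  -2/3   1/6 ]
R1 <- R1 - (-10)*R3:  [     1      0      0  |  -61/6  -49/6    5/3 ]
R2 <- R2 - (5/2)*R3:  [     0      1      0  |    8/3   13/6  -5/12 ]
Right block of [I | A^{-1}] is the inverse:
[ -61/6  -49/6    5/3 ]
[   8/3   13/6  -5/12 ]
[  -2/3   -2/3    1/6 ]

inverse = [-61/6 -49/6 5/3; 8/3 13/6 -5/12; -2/3 -2/3 1/6]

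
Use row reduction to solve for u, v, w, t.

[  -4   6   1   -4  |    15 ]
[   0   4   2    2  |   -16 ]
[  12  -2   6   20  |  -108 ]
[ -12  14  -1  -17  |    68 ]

Forward elimination on [A|b]:
R3 <- R3 - (-3)*R1:  [   0   16    9    8  -63 ]
R4 <- R4 - (3)*R1:  [  0  -4  -4  -5  23 ]
R3 <- R3 - (4)*R2:  [ 0  0  1  0  1 ]
R4 <- R4 - (-1)*R2:  [  0   0  -2  -3   7 ]
R4 <- R4 - (-2)*R3:  [  0   0   0  -3   9 ]
Row echelon form:
[ -4  6  1  -4  |   15 ]
[  0  4  2   2  |  -16 ]
[  0  0  1   0  |    1 ]
[  0  0  0  -3  |    9 ]
Back-substitution:
t = (9) / -3 = -3
w = (1) / 1 = 1
v = (-16 - (2)*(1) - (2)*(-3)) / 4 = -3
u = (15 - (6)*(-3) - (1)*(1) - (-4)*(-3)) / -4 = -5

(-5, -3, 1, -3)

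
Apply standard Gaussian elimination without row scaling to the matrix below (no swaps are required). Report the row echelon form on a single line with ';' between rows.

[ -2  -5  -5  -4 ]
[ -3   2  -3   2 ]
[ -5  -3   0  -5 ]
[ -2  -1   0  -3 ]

Forward elimination:
R2 <- R2 - (3/2)*R1:  [    0  19/2   9/2     8 ]
R3 <- R3 - (5/2)*R1:  [    0  19/2  25/2     5 ]
R4 <- R4 - (1)*R1:  [ 0  4  5  1 ]
R3 <- R3 - (1)*R2:  [  0   0   8  -3 ]
R4 <- R4 - (8/19)*R2:  [      0       0   59/19  -45/19 ]
R4 <- R4 - (59/152)*R3:  [        0         0         0  -183/152 ]
Row echelon form:
[ -2    -5   -5        -4 ]
[  0  19/2  9/2         8 ]
[  0     0    8        -3 ]
[  0     0    0  -183/152 ]

REF = [-2 -5 -5 -4; 0 19/2 9/2 8; 0 0 8 -3; 0 0 0 -183/152]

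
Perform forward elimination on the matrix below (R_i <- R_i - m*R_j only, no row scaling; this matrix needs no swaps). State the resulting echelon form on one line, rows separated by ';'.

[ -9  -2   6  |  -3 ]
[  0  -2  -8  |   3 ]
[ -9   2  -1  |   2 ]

REF = [-9 -2 6 -3; 0 -2 -8 3; 0 0 -23 11]

Forward elimination:
R3 <- R3 - (1)*R1:  [  0   4  -7   5 ]
R3 <- R3 - (-2)*R2:  [   0    0  -23   11 ]
Row echelon form:
[ -9  -2    6  |  -3 ]
[  0  -2   -8  |   3 ]
[  0   0  -23  |  11 ]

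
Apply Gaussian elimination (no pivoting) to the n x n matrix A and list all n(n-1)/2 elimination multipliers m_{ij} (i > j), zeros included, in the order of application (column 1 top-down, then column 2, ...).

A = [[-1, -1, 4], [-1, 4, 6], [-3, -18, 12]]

multipliers: 1, 3, -3

Forward elimination:
R2 <- R2 - (1)*R1:  [ 0  5  2 ]
R3 <- R3 - (3)*R1:  [   0  -15    0 ]
R3 <- R3 - (-3)*R2:  [ 0  0  6 ]
Multipliers (in order of application): m_{21} = 1, m_{31} = 3, m_{32} = -3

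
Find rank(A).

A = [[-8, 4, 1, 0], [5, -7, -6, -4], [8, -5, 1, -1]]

Row reduction:
R2 <- R2 - (-5/8)*R1:  [     0   -9/2  -43/8     -4 ]
R3 <- R3 - (-1)*R1:  [  0  -1   2  -1 ]
R3 <- R3 - (2/9)*R2:  [      0       0  115/36    -1/9 ]
Row echelon form:
[ -8     4       1     0 ]
[  0  -9/2   -43/8    -4 ]
[  0     0  115/36  -1/9 ]
Nonzero rows / pivot columns: 3

rank(A) = 3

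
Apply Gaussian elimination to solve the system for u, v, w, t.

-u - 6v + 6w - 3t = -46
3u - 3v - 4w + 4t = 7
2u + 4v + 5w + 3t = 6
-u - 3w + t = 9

Forward elimination on [A|b]:
R2 <- R2 - (-3)*R1:  [    0   -21    14    -5  -131 ]
R3 <- R3 - (-2)*R1:  [   0   -8   17   -3  -86 ]
R4 <- R4 - (1)*R1:  [  0   6  -9   4  55 ]
R3 <- R3 - (8/21)*R2:  [       0        0     35/3   -23/21  -758/21 ]
R4 <- R4 - (-2/7)*R2:  [     0      0     -5   18/7  123/7 ]
R4 <- R4 - (-3/7)*R3:  [      0       0       0  103/49  103/49 ]
Row echelon form:
[ -1   -6     6      -3  |      -46 ]
[  0  -21    14      -5  |     -131 ]
[  0    0  35/3  -23/21  |  -758/21 ]
[  0    0     0  103/49  |   103/49 ]
Back-substitution:
t = (103/49) / (103/49) = 1
w = (-758/21 - (-23/21)*(1)) / (35/3) = -3
v = (-131 - (14)*(-3) - (-5)*(1)) / -21 = 4
u = (-46 - (-6)*(4) - (6)*(-3) - (-3)*(1)) / -1 = 1

(1, 4, -3, 1)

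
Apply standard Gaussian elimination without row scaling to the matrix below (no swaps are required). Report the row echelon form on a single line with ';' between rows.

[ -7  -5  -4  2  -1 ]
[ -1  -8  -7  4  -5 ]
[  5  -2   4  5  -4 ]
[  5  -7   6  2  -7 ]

Forward elimination:
R2 <- R2 - (1/7)*R1:  [     0  -51/7  -45/7   26/7  -34/7 ]
R3 <- R3 - (-5/7)*R1:  [     0  -39/7    8/7   45/7  -33/7 ]
R4 <- R4 - (-5/7)*R1:  [     0  -74/7   22/7   24/7  -54/7 ]
R3 <- R3 - (13/17)*R2:  [      0       0  103/17   61/17      -1 ]
R4 <- R4 - (74/51)*R2:  [       0        0   212/17  -100/51     -2/3 ]
R4 <- R4 - (212/103)*R3:  [         0          0          0  -2888/309    430/309 ]
Row echelon form:
[ -7     -5      -4          2       -1 ]
[  0  -51/7   -45/7       26/7    -34/7 ]
[  0      0  103/17      61/17       -1 ]
[  0      0       0  -2888/309  430/309 ]

REF = [-7 -5 -4 2 -1; 0 -51/7 -45/7 26/7 -34/7; 0 0 103/17 61/17 -1; 0 0 0 -2888/309 430/309]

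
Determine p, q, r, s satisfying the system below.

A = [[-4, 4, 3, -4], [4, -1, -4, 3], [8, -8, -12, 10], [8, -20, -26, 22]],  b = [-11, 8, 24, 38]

(2, -2, -1, -2)

Forward elimination on [A|b]:
R2 <- R2 - (-1)*R1:  [  0   3  -1  -1  -3 ]
R3 <- R3 - (-2)*R1:  [  0   0  -6   2   2 ]
R4 <- R4 - (-2)*R1:  [   0  -12  -20   14   16 ]
R4 <- R4 - (-4)*R2:  [   0    0  -24   10    4 ]
R4 <- R4 - (4)*R3:  [  0   0   0   2  -4 ]
Row echelon form:
[ -4  4   3  -4  |  -11 ]
[  0  3  -1  -1  |   -3 ]
[  0  0  -6   2  |    2 ]
[  0  0   0   2  |   -4 ]
Back-substitution:
s = (-4) / 2 = -2
r = (2 - (2)*(-2)) / -6 = -1
q = (-3 - (-1)*(-1) - (-1)*(-2)) / 3 = -2
p = (-11 - (4)*(-2) - (3)*(-1) - (-4)*(-2)) / -4 = 2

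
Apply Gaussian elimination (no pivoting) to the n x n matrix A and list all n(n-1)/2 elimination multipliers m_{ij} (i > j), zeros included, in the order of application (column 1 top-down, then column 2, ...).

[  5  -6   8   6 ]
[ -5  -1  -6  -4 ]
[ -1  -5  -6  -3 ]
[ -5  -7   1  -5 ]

multipliers: -1, -1/5, -1, 31/35, 13/7, -185/216

Forward elimination:
R2 <- R2 - (-1)*R1:  [  0  -7   2   2 ]
R3 <- R3 - (-1/5)*R1:  [     0  -31/5  -22/5   -9/5 ]
R4 <- R4 - (-1)*R1:  [   0  -13    9    1 ]
R3 <- R3 - (31/35)*R2:  [       0        0  -216/35    -25/7 ]
R4 <- R4 - (13/7)*R2:  [     0      0   37/7  -19/7 ]
R4 <- R4 - (-185/216)*R3:  [         0          0          0  -1247/216 ]
Multipliers (in order of application): m_{21} = -1, m_{31} = -1/5, m_{41} = -1, m_{32} = 31/35, m_{42} = 13/7, m_{43} = -185/216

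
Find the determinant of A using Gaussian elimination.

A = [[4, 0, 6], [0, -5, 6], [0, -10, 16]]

det(A) = -80

Forward elimination:
R3 <- R3 - (2)*R2:  [ 0  0  4 ]
Upper-triangular form:
[ 4   0  6 ]
[ 0  -5  6 ]
[ 0   0  4 ]
det(A) = (-1)^0 * (4) * (-5) * (4) = -80  (0 row swaps -> sign +1)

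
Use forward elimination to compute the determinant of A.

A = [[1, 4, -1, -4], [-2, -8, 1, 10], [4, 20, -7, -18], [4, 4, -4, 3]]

det(A) = -20

Forward elimination:
R2 <- R2 - (-2)*R1:  [  0   0  -1   2 ]
R3 <- R3 - (4)*R1:  [  0   4  -3  -2 ]
R4 <- R4 - (4)*R1:  [   0  -12    0   19 ]
R2 <-> R3   (pivot in column 2 was zero)
[ 1    4  -1  -4 ]
[ 0    4  -3  -2 ]
[ 0    0  -1   2 ]
[ 0  -12   0  19 ]
R4 <- R4 - (-3)*R2:  [  0   0  -9  13 ]
R4 <- R4 - (9)*R3:  [  0   0   0  -5 ]
Upper-triangular form:
[ 1  4  -1  -4 ]
[ 0  4  -3  -2 ]
[ 0  0  -1   2 ]
[ 0  0   0  -5 ]
det(A) = (-1)^1 * (1) * (4) * (-1) * (-5) = -20  (1 row swap -> sign -1)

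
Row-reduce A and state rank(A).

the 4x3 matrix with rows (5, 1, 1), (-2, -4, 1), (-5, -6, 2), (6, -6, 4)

Row reduction:
R2 <- R2 - (-2/5)*R1:  [     0  -18/5    7/5 ]
R3 <- R3 - (-1)*R1:  [  0  -5   3 ]
R4 <- R4 - (6/5)*R1:  [     0  -36/5   14/5 ]
R3 <- R3 - (25/18)*R2:  [     0      0  19/18 ]
R4 <- R4 - (2)*R2:  [ 0  0  0 ]
Row echelon form:
[ 5      1      1 ]
[ 0  -18/5    7/5 ]
[ 0      0  19/18 ]
[ 0      0      0 ]
Nonzero rows / pivot columns: 3

rank(A) = 3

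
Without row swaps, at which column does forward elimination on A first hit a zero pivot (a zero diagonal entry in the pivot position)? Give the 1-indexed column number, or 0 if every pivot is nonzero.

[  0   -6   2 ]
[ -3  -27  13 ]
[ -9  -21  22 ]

first zero-pivot column = 1

Naive forward elimination:
Pivot entry (1,1) is zero but row 2 has -3 in column 1 -> naive elimination stops; a row interchange (e.g. R1 <-> R2) would be required here.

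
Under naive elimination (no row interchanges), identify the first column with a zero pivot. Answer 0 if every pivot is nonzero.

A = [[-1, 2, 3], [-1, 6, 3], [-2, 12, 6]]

Naive forward elimination:
R2 <- R2 - (1)*R1:  [ 0  4  0 ]
R3 <- R3 - (2)*R1:  [ 0  8  0 ]
R3 <- R3 - (2)*R2:  [ 0  0  0 ]
Matrix at this point:
[ -1  2  3 ]
[  0  4  0 ]
[  0  0  0 ]
Pivot entry (3,3) in the last row is zero and there are no rows below to swap with -> zero pivot in column 3 (A is singular).

first zero-pivot column = 3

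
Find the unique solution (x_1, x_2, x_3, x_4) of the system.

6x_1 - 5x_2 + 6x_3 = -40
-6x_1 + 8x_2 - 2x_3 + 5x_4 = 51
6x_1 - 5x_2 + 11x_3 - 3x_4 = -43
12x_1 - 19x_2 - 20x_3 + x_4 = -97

(-5, 2, 0, 1)

Forward elimination on [A|b]:
R2 <- R2 - (-1)*R1:  [  0   3   4   5  11 ]
R3 <- R3 - (1)*R1:  [  0   0   5  -3  -3 ]
R4 <- R4 - (2)*R1:  [   0   -9  -32    1  -17 ]
R4 <- R4 - (-3)*R2:  [   0    0  -20   16   16 ]
R4 <- R4 - (-4)*R3:  [ 0  0  0  4  4 ]
Row echelon form:
[ 6  -5  6   0  |  -40 ]
[ 0   3  4   5  |   11 ]
[ 0   0  5  -3  |   -3 ]
[ 0   0  0   4  |    4 ]
Back-substitution:
x_4 = (4) / 4 = 1
x_3 = (-3 - (-3)*(1)) / 5 = 0
x_2 = (11 - (4)*(0) - (5)*(1)) / 3 = 2
x_1 = (-40 - (-5)*(2) - (6)*(0)) / 6 = -5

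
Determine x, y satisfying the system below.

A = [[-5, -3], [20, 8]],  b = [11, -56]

Forward elimination on [A|b]:
R2 <- R2 - (-4)*R1:  [   0   -4  -12 ]
Row echelon form:
[ -5  -3  |   11 ]
[  0  -4  |  -12 ]
Back-substitution:
y = (-12) / -4 = 3
x = (11 - (-3)*(3)) / -5 = -4

(-4, 3)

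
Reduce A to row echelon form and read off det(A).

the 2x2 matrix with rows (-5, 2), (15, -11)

det(A) = 25

Forward elimination:
R2 <- R2 - (-3)*R1:  [  0  -5 ]
Upper-triangular form:
[ -5   2 ]
[  0  -5 ]
det(A) = (-1)^0 * (-5) * (-5) = 25  (0 row swaps -> sign +1)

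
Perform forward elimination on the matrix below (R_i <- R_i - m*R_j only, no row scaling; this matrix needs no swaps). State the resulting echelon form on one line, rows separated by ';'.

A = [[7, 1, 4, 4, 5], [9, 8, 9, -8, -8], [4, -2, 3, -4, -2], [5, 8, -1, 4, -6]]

REF = [7 1 4 4 5; 0 47/7 27/7 -92/7 -101/7; 0 0 103/47 -532/47 -488/47; 0 0 0 -2692/103 -3298/103]

Forward elimination:
R2 <- R2 - (9/7)*R1:  [      0    47/7    27/7   -92/7  -101/7 ]
R3 <- R3 - (4/7)*R1:  [     0  -18/7    5/7  -44/7  -34/7 ]
R4 <- R4 - (5/7)*R1:  [     0   51/7  -27/7    8/7  -67/7 ]
R3 <- R3 - (-18/47)*R2:  [       0        0   103/47  -532/47  -488/47 ]
R4 <- R4 - (51/47)*R2:  [       0        0  -378/47   724/47   286/47 ]
R4 <- R4 - (-378/103)*R3:  [         0          0          0  -2692/103  -3298/103 ]
Row echelon form:
[ 7     1       4          4          5 ]
[ 0  47/7    27/7      -92/7     -101/7 ]
[ 0     0  103/47    -532/47    -488/47 ]
[ 0     0       0  -2692/103  -3298/103 ]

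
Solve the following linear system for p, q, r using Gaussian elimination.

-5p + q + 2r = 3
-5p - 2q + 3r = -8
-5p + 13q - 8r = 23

Forward elimination on [A|b]:
R2 <- R2 - (1)*R1:  [   0   -3    1  -11 ]
R3 <- R3 - (1)*R1:  [   0   12  -10   20 ]
R3 <- R3 - (-4)*R2:  [   0    0   -6  -24 ]
Row echelon form:
[ -5   1   2  |    3 ]
[  0  -3   1  |  -11 ]
[  0   0  -6  |  -24 ]
Back-substitution:
r = (-24) / -6 = 4
q = (-11 - (1)*(4)) / -3 = 5
p = (3 - (1)*(5) - (2)*(4)) / -5 = 2

(2, 5, 4)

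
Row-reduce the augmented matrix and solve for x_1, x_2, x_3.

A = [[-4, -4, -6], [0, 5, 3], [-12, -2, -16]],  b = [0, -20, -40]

Forward elimination on [A|b]:
R3 <- R3 - (3)*R1:  [   0   10    2  -40 ]
R3 <- R3 - (2)*R2:  [  0   0  -4   0 ]
Row echelon form:
[ -4  -4  -6  |    0 ]
[  0   5   3  |  -20 ]
[  0   0  -4  |    0 ]
Back-substitution:
x_3 = (0) / -4 = 0
x_2 = (-20 - (3)*(0)) / 5 = -4
x_1 = (0 - (-4)*(-4) - (-6)*(0)) / -4 = 4

(4, -4, 0)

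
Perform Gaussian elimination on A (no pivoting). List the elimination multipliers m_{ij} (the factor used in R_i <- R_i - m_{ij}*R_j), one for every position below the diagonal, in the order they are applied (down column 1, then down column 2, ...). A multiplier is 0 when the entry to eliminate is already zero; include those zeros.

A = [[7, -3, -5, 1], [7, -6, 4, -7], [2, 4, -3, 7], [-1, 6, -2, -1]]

Forward elimination:
R2 <- R2 - (1)*R1:  [  0  -3   9  -8 ]
R3 <- R3 - (2/7)*R1:  [     0   34/7  -11/7   47/7 ]
R4 <- R4 - (-1/7)*R1:  [     0   39/7  -19/7   -6/7 ]
R3 <- R3 - (-34/21)*R2:  [       0        0       13  -131/21 ]
R4 <- R4 - (-13/7)*R2:  [      0       0      14  -110/7 ]
R4 <- R4 - (14/13)*R3:  [         0          0          0  -2456/273 ]
Multipliers (in order of application): m_{21} = 1, m_{31} = 2/7, m_{41} = -1/7, m_{32} = -34/21, m_{42} = -13/7, m_{43} = 14/13

multipliers: 1, 2/7, -1/7, -34/21, -13/7, 14/13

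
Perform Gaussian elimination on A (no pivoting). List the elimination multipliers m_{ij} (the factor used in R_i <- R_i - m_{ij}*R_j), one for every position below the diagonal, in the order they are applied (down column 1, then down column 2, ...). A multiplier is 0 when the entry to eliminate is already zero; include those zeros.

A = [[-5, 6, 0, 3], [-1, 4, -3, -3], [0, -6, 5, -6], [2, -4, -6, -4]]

Forward elimination:
R2 <- R2 - (1/5)*R1:  [     0   14/5     -3  -18/5 ]
R3: entry in column 1 is already 0 -> m_{31} = 0 (no row operation needed)
R4 <- R4 - (-2/5)*R1:  [     0   -8/5     -6  -14/5 ]
R3 <- R3 - (-15/7)*R2:  [     0      0  -10/7  -96/7 ]
R4 <- R4 - (-4/7)*R2:  [     0      0  -54/7  -34/7 ]
R4 <- R4 - (27/5)*R3:  [     0      0      0  346/5 ]
Multipliers (in order of application): m_{21} = 1/5, m_{31} = 0, m_{41} = -2/5, m_{32} = -15/7, m_{42} = -4/7, m_{43} = 27/5

multipliers: 1/5, 0, -2/5, -15/7, -4/7, 27/5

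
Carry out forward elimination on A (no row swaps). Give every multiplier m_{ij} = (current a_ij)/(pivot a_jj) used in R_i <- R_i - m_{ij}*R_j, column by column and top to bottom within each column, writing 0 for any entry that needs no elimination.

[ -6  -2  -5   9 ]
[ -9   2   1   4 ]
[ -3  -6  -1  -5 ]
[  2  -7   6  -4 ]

Forward elimination:
R2 <- R2 - (3/2)*R1:  [     0      5   17/2  -19/2 ]
R3 <- R3 - (1/2)*R1:  [     0     -5    3/2  -19/2 ]
R4 <- R4 - (-1/3)*R1:  [     0  -23/3   13/3     -1 ]
R3 <- R3 - (-1)*R2:  [   0    0   10  -19 ]
R4 <- R4 - (-23/15)*R2:  [       0        0   521/30  -467/30 ]
R4 <- R4 - (521/300)*R3:  [        0         0         0  1743/100 ]
Multipliers (in order of application): m_{21} = 3/2, m_{31} = 1/2, m_{41} = -1/3, m_{32} = -1, m_{42} = -23/15, m_{43} = 521/300

multipliers: 3/2, 1/2, -1/3, -1, -23/15, 521/300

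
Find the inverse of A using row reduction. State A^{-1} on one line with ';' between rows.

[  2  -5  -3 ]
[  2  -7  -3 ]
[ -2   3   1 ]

Gauss-Jordan on [A | I]:
R1 <- (1/2)*R1:  [    1  -5/2  -3/2  |   1/2     0     0 ]
R2 <- R2 - (2)*R1:  [  0  -2   0  |  -1   1   0 ]
R3 <- R3 - (-2)*R1:  [  0  -2  -2  |   1   0   1 ]
R2 <- (1/-2)*R2:  [    0     1     0  |   1/2  -1/2     0 ]
R1 <- R1 - (-5/2)*R2:  [    1     0  -3/2  |   7/4  -5/4     0 ]
R3 <- R3 - (-2)*R2:  [  0   0  -2  |   2  -1   1 ]
R3 <- (1/-2)*R3:  [    0     0     1  |    -1   1/2  -1/2 ]
R1 <- R1 - (-3/2)*R3:  [    1     0     0  |   1/4  -1/2  -3/4 ]
Right block of [I | A^{-1}] is the inverse:
[ 1/4  -1/2  -3/4 ]
[ 1/2  -1/2     0 ]
[  -1   1/2  -1/2 ]

inverse = [1/4 -1/2 -3/4; 1/2 -1/2 0; -1 1/2 -1/2]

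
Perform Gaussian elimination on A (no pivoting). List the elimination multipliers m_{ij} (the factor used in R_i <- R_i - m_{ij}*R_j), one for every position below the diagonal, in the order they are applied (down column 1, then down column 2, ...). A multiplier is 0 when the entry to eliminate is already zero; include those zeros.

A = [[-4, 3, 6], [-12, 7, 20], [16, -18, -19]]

Forward elimination:
R2 <- R2 - (3)*R1:  [  0  -2   2 ]
R3 <- R3 - (-4)*R1:  [  0  -6   5 ]
R3 <- R3 - (3)*R2:  [  0   0  -1 ]
Multipliers (in order of application): m_{21} = 3, m_{31} = -4, m_{32} = 3

multipliers: 3, -4, 3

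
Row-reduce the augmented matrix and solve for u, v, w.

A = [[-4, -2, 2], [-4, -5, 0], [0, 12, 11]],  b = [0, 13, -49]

(3, -5, 1)

Forward elimination on [A|b]:
R2 <- R2 - (1)*R1:  [  0  -3  -2  13 ]
R3 <- R3 - (-4)*R2:  [ 0  0  3  3 ]
Row echelon form:
[ -4  -2   2  |   0 ]
[  0  -3  -2  |  13 ]
[  0   0   3  |   3 ]
Back-substitution:
w = (3) / 3 = 1
v = (13 - (-2)*(1)) / -3 = -5
u = (0 - (-2)*(-5) - (2)*(1)) / -4 = 3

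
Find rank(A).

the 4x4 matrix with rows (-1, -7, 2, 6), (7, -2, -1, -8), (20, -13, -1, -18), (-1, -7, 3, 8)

Row reduction:
R2 <- R2 - (-7)*R1:  [   0  -51   13   34 ]
R3 <- R3 - (-20)*R1:  [    0  -153    39   102 ]
R4 <- R4 - (1)*R1:  [ 0  0  1  2 ]
R3 <- R3 - (3)*R2:  [ 0  0  0  0 ]
R3 <-> R4   (pivot in column 3 was zero)
[ -1   -7   2   6 ]
[  0  -51  13  34 ]
[  0    0   1   2 ]
[  0    0   0   0 ]
Row echelon form:
[ -1   -7   2   6 ]
[  0  -51  13  34 ]
[  0    0   1   2 ]
[  0    0   0   0 ]
Nonzero rows / pivot columns: 3

rank(A) = 3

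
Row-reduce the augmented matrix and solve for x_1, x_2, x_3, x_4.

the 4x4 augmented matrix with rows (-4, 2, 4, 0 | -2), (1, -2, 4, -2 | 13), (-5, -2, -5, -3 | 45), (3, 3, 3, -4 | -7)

Forward elimination on [A|b]:
R2 <- R2 - (-1/4)*R1:  [    0  -3/2     5    -2  25/2 ]
R3 <- R3 - (5/4)*R1:  [    0  -9/2   -10    -3  95/2 ]
R4 <- R4 - (-3/4)*R1:  [     0    9/2      6     -4  -17/2 ]
R3 <- R3 - (3)*R2:  [   0    0  -25    3   10 ]
R4 <- R4 - (-3)*R2:  [   0    0   21  -10   29 ]
R4 <- R4 - (-21/25)*R3:  [       0        0        0  -187/25    187/5 ]
Row echelon form:
[ -4     2    4        0  |     -2 ]
[  0  -3/2    5       -2  |   25/2 ]
[  0     0  -25        3  |     10 ]
[  0     0    0  -187/25  |  187/5 ]
Back-substitution:
x_4 = (187/5) / (-187/25) = -5
x_3 = (10 - (3)*(-5)) / -25 = -1
x_2 = (25/2 - (5)*(-1) - (-2)*(-5)) / (-3/2) = -5
x_1 = (-2 - (2)*(-5) - (4)*(-1)) / -4 = -3

(-3, -5, -1, -5)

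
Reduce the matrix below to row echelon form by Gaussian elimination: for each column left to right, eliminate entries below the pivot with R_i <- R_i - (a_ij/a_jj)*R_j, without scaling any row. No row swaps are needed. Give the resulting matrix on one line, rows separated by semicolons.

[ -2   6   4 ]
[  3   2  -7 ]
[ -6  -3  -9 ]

REF = [-2 6 4; 0 11 -1; 0 0 -252/11]

Forward elimination:
R2 <- R2 - (-3/2)*R1:  [  0  11  -1 ]
R3 <- R3 - (3)*R1:  [   0  -21  -21 ]
R3 <- R3 - (-21/11)*R2:  [       0        0  -252/11 ]
Row echelon form:
[ -2   6        4 ]
[  0  11       -1 ]
[  0   0  -252/11 ]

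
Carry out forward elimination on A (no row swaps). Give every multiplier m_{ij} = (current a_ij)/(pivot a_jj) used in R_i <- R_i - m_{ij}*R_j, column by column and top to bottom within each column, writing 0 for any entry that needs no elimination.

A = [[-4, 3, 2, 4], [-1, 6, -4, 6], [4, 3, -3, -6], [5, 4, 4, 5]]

multipliers: 1/4, -1, -5/4, 8/7, 31/21, 92/29

Forward elimination:
R2 <- R2 - (1/4)*R1:  [    0  21/4  -9/2     5 ]
R3 <- R3 - (-1)*R1:  [  0   6  -1  -2 ]
R4 <- R4 - (-5/4)*R1:  [    0  31/4  13/2    10 ]
R3 <- R3 - (8/7)*R2:  [     0      0   29/7  -54/7 ]
R4 <- R4 - (31/21)*R2:  [     0      0   92/7  55/21 ]
R4 <- R4 - (92/29)*R3:  [       0        0        0  2357/87 ]
Multipliers (in order of application): m_{21} = 1/4, m_{31} = -1, m_{41} = -5/4, m_{32} = 8/7, m_{42} = 31/21, m_{43} = 92/29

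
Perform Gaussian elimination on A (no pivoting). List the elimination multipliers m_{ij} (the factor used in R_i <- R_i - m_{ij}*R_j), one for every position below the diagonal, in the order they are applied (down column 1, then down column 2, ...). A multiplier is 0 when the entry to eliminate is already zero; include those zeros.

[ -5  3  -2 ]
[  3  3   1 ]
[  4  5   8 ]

Forward elimination:
R2 <- R2 - (-3/5)*R1:  [    0  24/5  -1/5 ]
R3 <- R3 - (-4/5)*R1:  [    0  37/5  32/5 ]
R3 <- R3 - (37/24)*R2:  [      0       0  161/24 ]
Multipliers (in order of application): m_{21} = -3/5, m_{31} = -4/5, m_{32} = 37/24

multipliers: -3/5, -4/5, 37/24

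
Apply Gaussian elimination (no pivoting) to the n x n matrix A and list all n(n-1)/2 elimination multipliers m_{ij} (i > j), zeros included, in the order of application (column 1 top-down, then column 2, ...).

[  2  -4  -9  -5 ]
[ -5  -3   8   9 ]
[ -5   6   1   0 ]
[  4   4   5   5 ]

Forward elimination:
R2 <- R2 - (-5/2)*R1:  [     0    -13  -29/2   -7/2 ]
R3 <- R3 - (-5/2)*R1:  [     0     -4  -43/2  -25/2 ]
R4 <- R4 - (2)*R1:  [  0  12  23  15 ]
R3 <- R3 - (4/13)*R2:  [       0        0  -443/26  -297/26 ]
R4 <- R4 - (-12/13)*R2:  [      0       0  125/13  153/13 ]
R4 <- R4 - (-250/443)*R3:  [        0         0         0  2358/443 ]
Multipliers (in order of application): m_{21} = -5/2, m_{31} = -5/2, m_{41} = 2, m_{32} = 4/13, m_{42} = -12/13, m_{43} = -250/443

multipliers: -5/2, -5/2, 2, 4/13, -12/13, -250/443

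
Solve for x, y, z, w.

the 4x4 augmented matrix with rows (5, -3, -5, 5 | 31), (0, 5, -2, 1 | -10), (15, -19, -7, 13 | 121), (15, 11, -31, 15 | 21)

(3, -2, 2, 4)

Forward elimination on [A|b]:
R3 <- R3 - (3)*R1:  [   0  -10    8   -2   28 ]
R4 <- R4 - (3)*R1:  [   0   20  -16    0  -72 ]
R3 <- R3 - (-2)*R2:  [ 0  0  4  0  8 ]
R4 <- R4 - (4)*R2:  [   0    0   -8   -4  -32 ]
R4 <- R4 - (-2)*R3:  [   0    0    0   -4  -16 ]
Row echelon form:
[ 5  -3  -5   5  |   31 ]
[ 0   5  -2   1  |  -10 ]
[ 0   0   4   0  |    8 ]
[ 0   0   0  -4  |  -16 ]
Back-substitution:
w = (-16) / -4 = 4
z = (8) / 4 = 2
y = (-10 - (-2)*(2) - (1)*(4)) / 5 = -2
x = (31 - (-3)*(-2) - (-5)*(2) - (5)*(4)) / 5 = 3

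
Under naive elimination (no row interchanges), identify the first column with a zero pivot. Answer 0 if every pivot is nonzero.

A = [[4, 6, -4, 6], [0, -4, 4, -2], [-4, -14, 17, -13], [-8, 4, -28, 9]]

first zero-pivot column = 0

Naive forward elimination:
R3 <- R3 - (-1)*R1:  [  0  -8  13  -7 ]
R4 <- R4 - (-2)*R1:  [   0   16  -36   21 ]
R3 <- R3 - (2)*R2:  [  0   0   5  -3 ]
R4 <- R4 - (-4)*R2:  [   0    0  -20   13 ]
R4 <- R4 - (-4)*R3:  [ 0  0  0  1 ]
All pivots nonzero; naive elimination completes without hitting a zero pivot.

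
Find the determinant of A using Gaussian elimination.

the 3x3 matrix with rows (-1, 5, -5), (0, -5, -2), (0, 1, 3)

Forward elimination:
R3 <- R3 - (-1/5)*R2:  [    0     0  13/5 ]
Upper-triangular form:
[ -1   5    -5 ]
[  0  -5    -2 ]
[  0   0  13/5 ]
det(A) = (-1)^0 * (-1) * (-5) * (13/5) = 13  (0 row swaps -> sign +1)

det(A) = 13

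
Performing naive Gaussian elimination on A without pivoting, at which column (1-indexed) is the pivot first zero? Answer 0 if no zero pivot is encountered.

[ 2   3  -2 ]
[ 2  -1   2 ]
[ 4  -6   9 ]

first zero-pivot column = 0

Naive forward elimination:
R2 <- R2 - (1)*R1:  [  0  -4   4 ]
R3 <- R3 - (2)*R1:  [   0  -12   13 ]
R3 <- R3 - (3)*R2:  [ 0  0  1 ]
All pivots nonzero; naive elimination completes without hitting a zero pivot.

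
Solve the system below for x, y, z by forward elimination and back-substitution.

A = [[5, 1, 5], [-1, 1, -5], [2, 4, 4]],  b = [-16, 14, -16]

(0, -1, -3)

Forward elimination on [A|b]:
R2 <- R2 - (-1/5)*R1:  [    0   6/5    -4  54/5 ]
R3 <- R3 - (2/5)*R1:  [     0   18/5      2  -48/5 ]
R3 <- R3 - (3)*R2:  [   0    0   14  -42 ]
Row echelon form:
[ 5    1   5  |   -16 ]
[ 0  6/5  -4  |  54/5 ]
[ 0    0  14  |   -42 ]
Back-substitution:
z = (-42) / 14 = -3
y = (54/5 - (-4)*(-3)) / (6/5) = -1
x = (-16 - (1)*(-1) - (5)*(-3)) / 5 = 0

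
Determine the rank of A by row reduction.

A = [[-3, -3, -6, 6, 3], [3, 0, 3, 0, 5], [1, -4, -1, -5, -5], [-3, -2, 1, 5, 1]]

Row reduction:
R2 <- R2 - (-1)*R1:  [  0  -3  -3   6   8 ]
R3 <- R3 - (-1/3)*R1:  [  0  -5  -3  -3  -4 ]
R4 <- R4 - (1)*R1:  [  0   1   7  -1  -2 ]
R3 <- R3 - (5/3)*R2:  [     0      0      2    -13  -52/3 ]
R4 <- R4 - (-1/3)*R2:  [   0    0    6    1  2/3 ]
R4 <- R4 - (3)*R3:  [     0      0      0     40  158/3 ]
Row echelon form:
[ -3  -3  -6    6      3 ]
[  0  -3  -3    6      8 ]
[  0   0   2  -13  -52/3 ]
[  0   0   0   40  158/3 ]
Nonzero rows / pivot columns: 4

rank(A) = 4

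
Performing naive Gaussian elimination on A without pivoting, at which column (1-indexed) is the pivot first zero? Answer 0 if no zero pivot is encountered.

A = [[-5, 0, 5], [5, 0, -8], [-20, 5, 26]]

first zero-pivot column = 2

Naive forward elimination:
R2 <- R2 - (-1)*R1:  [  0   0  -3 ]
R3 <- R3 - (4)*R1:  [ 0  5  6 ]
Matrix at this point:
[ -5  0   5 ]
[  0  0  -3 ]
[  0  5   6 ]
Pivot entry (2,2) is zero but row 3 has 5 in column 2 -> naive elimination stops; a row interchange (e.g. R2 <-> R3) would be required here.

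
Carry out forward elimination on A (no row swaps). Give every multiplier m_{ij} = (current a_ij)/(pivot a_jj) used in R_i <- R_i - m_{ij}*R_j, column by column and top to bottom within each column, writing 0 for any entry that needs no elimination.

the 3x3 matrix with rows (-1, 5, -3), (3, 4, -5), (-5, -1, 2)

multipliers: -3, 5, -26/19

Forward elimination:
R2 <- R2 - (-3)*R1:  [   0   19  -14 ]
R3 <- R3 - (5)*R1:  [   0  -26   17 ]
R3 <- R3 - (-26/19)*R2:  [      0       0  -41/19 ]
Multipliers (in order of application): m_{21} = -3, m_{31} = 5, m_{32} = -26/19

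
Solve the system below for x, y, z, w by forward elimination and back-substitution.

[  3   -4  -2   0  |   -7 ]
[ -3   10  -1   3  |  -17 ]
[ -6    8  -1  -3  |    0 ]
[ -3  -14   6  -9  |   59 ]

Forward elimination on [A|b]:
R2 <- R2 - (-1)*R1:  [   0    6   -3    3  -24 ]
R3 <- R3 - (-2)*R1:  [   0    0   -5   -3  -14 ]
R4 <- R4 - (-1)*R1:  [   0  -18    4   -9   52 ]
R4 <- R4 - (-3)*R2:  [   0    0   -5    0  -20 ]
R4 <- R4 - (1)*R3:  [  0   0   0   3  -6 ]
Row echelon form:
[ 3  -4  -2   0  |   -7 ]
[ 0   6  -3   3  |  -24 ]
[ 0   0  -5  -3  |  -14 ]
[ 0   0   0   3  |   -6 ]
Back-substitution:
w = (-6) / 3 = -2
z = (-14 - (-3)*(-2)) / -5 = 4
y = (-24 - (-3)*(4) - (3)*(-2)) / 6 = -1
x = (-7 - (-4)*(-1) - (-2)*(4)) / 3 = -1

(-1, -1, 4, -2)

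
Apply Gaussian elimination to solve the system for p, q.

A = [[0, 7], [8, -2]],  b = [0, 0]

Forward elimination on [A|b]:
R1 <-> R2   (pivot in column 1 was zero)
[ 8  -2  0 ]
[ 0   7  0 ]
Row echelon form:
[ 8  -2  |  0 ]
[ 0   7  |  0 ]
Back-substitution:
q = (0) / 7 = 0
p = (0 - (-2)*(0)) / 8 = 0

(0, 0)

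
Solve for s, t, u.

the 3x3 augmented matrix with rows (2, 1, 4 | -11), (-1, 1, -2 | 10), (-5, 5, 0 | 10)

(1, 3, -4)

Forward elimination on [A|b]:
R2 <- R2 - (-1/2)*R1:  [   0  3/2    0  9/2 ]
R3 <- R3 - (-5/2)*R1:  [     0   15/2     10  -35/2 ]
R3 <- R3 - (5)*R2:  [   0    0   10  -40 ]
Row echelon form:
[ 2    1   4  |  -11 ]
[ 0  3/2   0  |  9/2 ]
[ 0    0  10  |  -40 ]
Back-substitution:
u = (-40) / 10 = -4
t = (9/2) / (3/2) = 3
s = (-11 - (1)*(3) - (4)*(-4)) / 2 = 1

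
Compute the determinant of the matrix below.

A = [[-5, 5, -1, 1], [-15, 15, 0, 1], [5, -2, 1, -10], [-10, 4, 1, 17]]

det(A) = -45

Forward elimination:
R2 <- R2 - (3)*R1:  [  0   0   3  -2 ]
R3 <- R3 - (-1)*R1:  [  0   3   0  -9 ]
R4 <- R4 - (2)*R1:  [  0  -6   3  15 ]
R2 <-> R3   (pivot in column 2 was zero)
[ -5   5  -1   1 ]
[  0   3   0  -9 ]
[  0   0   3  -2 ]
[  0  -6   3  15 ]
R4 <- R4 - (-2)*R2:  [  0   0   3  -3 ]
R4 <- R4 - (1)*R3:  [  0   0   0  -1 ]
Upper-triangular form:
[ -5  5  -1   1 ]
[  0  3   0  -9 ]
[  0  0   3  -2 ]
[  0  0   0  -1 ]
det(A) = (-1)^1 * (-5) * (3) * (3) * (-1) = -45  (1 row swap -> sign -1)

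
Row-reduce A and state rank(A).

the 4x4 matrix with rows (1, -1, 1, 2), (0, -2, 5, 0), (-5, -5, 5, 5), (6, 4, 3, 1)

Row reduction:
R3 <- R3 - (-5)*R1:  [   0  -10   10   15 ]
R4 <- R4 - (6)*R1:  [   0   10   -3  -11 ]
R3 <- R3 - (5)*R2:  [   0    0  -15   15 ]
R4 <- R4 - (-5)*R2:  [   0    0   22  -11 ]
R4 <- R4 - (-22/15)*R3:  [  0   0   0  11 ]
Row echelon form:
[ 1  -1    1   2 ]
[ 0  -2    5   0 ]
[ 0   0  -15  15 ]
[ 0   0    0  11 ]
Nonzero rows / pivot columns: 4

rank(A) = 4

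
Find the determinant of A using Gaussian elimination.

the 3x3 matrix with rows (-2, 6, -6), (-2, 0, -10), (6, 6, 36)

Forward elimination:
R2 <- R2 - (1)*R1:  [  0  -6  -4 ]
R3 <- R3 - (-3)*R1:  [  0  24  18 ]
R3 <- R3 - (-4)*R2:  [ 0  0  2 ]
Upper-triangular form:
[ -2   6  -6 ]
[  0  -6  -4 ]
[  0   0   2 ]
det(A) = (-1)^0 * (-2) * (-6) * (2) = 24  (0 row swaps -> sign +1)

det(A) = 24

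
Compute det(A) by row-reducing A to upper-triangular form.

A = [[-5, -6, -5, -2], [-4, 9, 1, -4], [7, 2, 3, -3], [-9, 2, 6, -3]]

Forward elimination:
R2 <- R2 - (4/5)*R1:  [     0   69/5      5  -12/5 ]
R3 <- R3 - (-7/5)*R1:  [     0  -32/5     -4  -29/5 ]
R4 <- R4 - (9/5)*R1:  [    0  64/5    15   3/5 ]
R3 <- R3 - (-32/69)*R2:  [       0        0  -116/69  -159/23 ]
R4 <- R4 - (64/69)*R2:  [      0       0  715/69   65/23 ]
R4 <- R4 - (-715/116)*R3:  [         0          0          0  -4615/116 ]
Upper-triangular form:
[ -5    -6       -5         -2 ]
[  0  69/5        5      -12/5 ]
[  0     0  -116/69    -159/23 ]
[  0     0        0  -4615/116 ]
det(A) = (-1)^0 * (-5) * (69/5) * (-116/69) * (-4615/116) = -4615  (0 row swaps -> sign +1)

det(A) = -4615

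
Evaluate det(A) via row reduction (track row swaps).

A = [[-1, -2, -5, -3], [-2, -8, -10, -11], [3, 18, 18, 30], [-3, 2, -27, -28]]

Forward elimination:
R2 <- R2 - (2)*R1:  [  0  -4   0  -5 ]
R3 <- R3 - (-3)*R1:  [  0  12   3  21 ]
R4 <- R4 - (3)*R1:  [   0    8  -12  -19 ]
R3 <- R3 - (-3)*R2:  [ 0  0  3  6 ]
R4 <- R4 - (-2)*R2:  [   0    0  -12  -29 ]
R4 <- R4 - (-4)*R3:  [  0   0   0  -5 ]
Upper-triangular form:
[ -1  -2  -5  -3 ]
[  0  -4   0  -5 ]
[  0   0   3   6 ]
[  0   0   0  -5 ]
det(A) = (-1)^0 * (-1) * (-4) * (3) * (-5) = -60  (0 row swaps -> sign +1)

det(A) = -60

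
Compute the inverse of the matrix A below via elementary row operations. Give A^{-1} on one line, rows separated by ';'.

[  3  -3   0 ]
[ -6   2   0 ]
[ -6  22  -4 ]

inverse = [-1/6 -1/4 0; -1/2 -1/4 0; -5/2 -1 -1/4]

Gauss-Jordan on [A | I]:
R1 <- (1/3)*R1:  [   1   -1    0  |  1/3    0    0 ]
R2 <- R2 - (-6)*R1:  [  0  -4   0  |   2   1   0 ]
R3 <- R3 - (-6)*R1:  [  0  16  -4  |   2   0   1 ]
R2 <- (1/-4)*R2:  [    0     1     0  |  -1/2  -1/4     0 ]
R1 <- R1 - (-1)*R2:  [    1     0     0  |  -1/6  -1/4     0 ]
R3 <- R3 - (16)*R2:  [  0   0  -4  |  10   4   1 ]
R3 <- (1/-4)*R3:  [    0     0     1  |  -5/2    -1  -1/4 ]
Right block of [I | A^{-1}] is the inverse:
[ -1/6  -1/4     0 ]
[ -1/2  -1/4     0 ]
[ -5/2    -1  -1/4 ]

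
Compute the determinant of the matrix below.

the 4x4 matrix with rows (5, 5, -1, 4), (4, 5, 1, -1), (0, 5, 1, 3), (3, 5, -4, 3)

Forward elimination:
R2 <- R2 - (4/5)*R1:  [     0      1    9/5  -21/5 ]
R4 <- R4 - (3/5)*R1:  [     0      2  -17/5    3/5 ]
R3 <- R3 - (5)*R2:  [  0   0  -8  24 ]
R4 <- R4 - (2)*R2:  [  0   0  -7   9 ]
R4 <- R4 - (7/8)*R3:  [   0    0    0  -12 ]
Upper-triangular form:
[ 5  5   -1      4 ]
[ 0  1  9/5  -21/5 ]
[ 0  0   -8     24 ]
[ 0  0    0    -12 ]
det(A) = (-1)^0 * (5) * (1) * (-8) * (-12) = 480  (0 row swaps -> sign +1)

det(A) = 480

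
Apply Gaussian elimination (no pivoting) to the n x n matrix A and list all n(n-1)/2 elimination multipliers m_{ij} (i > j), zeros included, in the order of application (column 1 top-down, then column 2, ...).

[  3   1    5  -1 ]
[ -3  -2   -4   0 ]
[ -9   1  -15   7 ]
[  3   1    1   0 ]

multipliers: -1, -3, 1, -4, 0, -1

Forward elimination:
R2 <- R2 - (-1)*R1:  [  0  -1   1  -1 ]
R3 <- R3 - (-3)*R1:  [ 0  4  0  4 ]
R4 <- R4 - (1)*R1:  [  0   0  -4   1 ]
R3 <- R3 - (-4)*R2:  [ 0  0  4  0 ]
R4: entry in column 2 is already 0 -> m_{42} = 0 (no row operation needed)
R4 <- R4 - (-1)*R3:  [ 0  0  0  1 ]
Multipliers (in order of application): m_{21} = -1, m_{31} = -3, m_{41} = 1, m_{32} = -4, m_{42} = 0, m_{43} = -1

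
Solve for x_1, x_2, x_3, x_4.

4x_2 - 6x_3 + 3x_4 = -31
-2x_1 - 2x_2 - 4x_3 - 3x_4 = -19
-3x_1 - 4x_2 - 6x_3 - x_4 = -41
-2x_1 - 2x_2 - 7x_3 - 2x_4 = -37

(2, 2, 5, -3)

Forward elimination on [A|b]:
R1 <-> R2   (pivot in column 1 was zero)
[ -2  -2  -4  -3  -19 ]
[  0   4  -6   3  -31 ]
[ -3  -4  -6  -1  -41 ]
[ -2  -2  -7  -2  -37 ]
R3 <- R3 - (3/2)*R1:  [     0     -1      0    7/2  -25/2 ]
R4 <- R4 - (1)*R1:  [   0    0   -3    1  -18 ]
R3 <- R3 - (-1/4)*R2:  [     0      0   -3/2   17/4  -81/4 ]
R4 <- R4 - (2)*R3:  [     0      0      0  -15/2   45/2 ]
Row echelon form:
[ -2  -2    -4     -3  |    -19 ]
[  0   4    -6      3  |    -31 ]
[  0   0  -3/2   17/4  |  -81/4 ]
[  0   0     0  -15/2  |   45/2 ]
Back-substitution:
x_4 = (45/2) / (-15/2) = -3
x_3 = (-81/4 - (17/4)*(-3)) / (-3/2) = 5
x_2 = (-31 - (-6)*(5) - (3)*(-3)) / 4 = 2
x_1 = (-19 - (-2)*(2) - (-4)*(5) - (-3)*(-3)) / -2 = 2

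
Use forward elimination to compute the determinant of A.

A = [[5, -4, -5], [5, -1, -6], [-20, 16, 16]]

det(A) = -60

Forward elimination:
R2 <- R2 - (1)*R1:  [  0   3  -1 ]
R3 <- R3 - (-4)*R1:  [  0   0  -4 ]
Upper-triangular form:
[ 5  -4  -5 ]
[ 0   3  -1 ]
[ 0   0  -4 ]
det(A) = (-1)^0 * (5) * (3) * (-4) = -60  (0 row swaps -> sign +1)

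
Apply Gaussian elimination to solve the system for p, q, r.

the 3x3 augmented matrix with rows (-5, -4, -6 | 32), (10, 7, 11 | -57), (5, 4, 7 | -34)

(0, -5, -2)

Forward elimination on [A|b]:
R2 <- R2 - (-2)*R1:  [  0  -1  -1   7 ]
R3 <- R3 - (-1)*R1:  [  0   0   1  -2 ]
Row echelon form:
[ -5  -4  -6  |  32 ]
[  0  -1  -1  |   7 ]
[  0   0   1  |  -2 ]
Back-substitution:
r = (-2) / 1 = -2
q = (7 - (-1)*(-2)) / -1 = -5
p = (32 - (-4)*(-5) - (-6)*(-2)) / -5 = 0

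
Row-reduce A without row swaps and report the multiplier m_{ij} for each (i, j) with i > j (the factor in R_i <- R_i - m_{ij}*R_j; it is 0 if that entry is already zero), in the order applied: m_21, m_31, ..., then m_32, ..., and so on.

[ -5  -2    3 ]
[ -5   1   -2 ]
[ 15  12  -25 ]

Forward elimination:
R2 <- R2 - (1)*R1:  [  0   3  -5 ]
R3 <- R3 - (-3)*R1:  [   0    6  -16 ]
R3 <- R3 - (2)*R2:  [  0   0  -6 ]
Multipliers (in order of application): m_{21} = 1, m_{31} = -3, m_{32} = 2

multipliers: 1, -3, 2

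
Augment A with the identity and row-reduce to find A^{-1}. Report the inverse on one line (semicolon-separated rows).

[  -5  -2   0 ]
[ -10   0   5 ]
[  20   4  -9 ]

inverse = [-1/4 -9/40 -1/8; 1/8 9/16 5/16; -1/2 -1/4 -1/4]

Gauss-Jordan on [A | I]:
R1 <- (1/-5)*R1:  [    1   2/5     0  |  -1/5     0     0 ]
R2 <- R2 - (-10)*R1:  [  0   4   5  |  -2   1   0 ]
R3 <- R3 - (20)*R1:  [  0  -4  -9  |   4   0   1 ]
R2 <- (1/4)*R2:  [    0     1   5/4  |  -1/2   1/4     0 ]
R1 <- R1 - (2/5)*R2:  [     1      0   -1/2  |      0  -1/10      0 ]
R3 <- R3 - (-4)*R2:  [  0   0  -4  |   2   1   1 ]
R3 <- (1/-4)*R3:  [    0     0     1  |  -1/2  -1/4  -1/4 ]
R1 <- R1 - (-1/2)*R3:  [     1      0      0  |   -1/4  -9/40   -1/8 ]
R2 <- R2 - (5/4)*R3:  [    0     1     0  |   1/8  9/16  5/16 ]
Right block of [I | A^{-1}] is the inverse:
[ -1/4  -9/40  -1/8 ]
[  1/8   9/16  5/16 ]
[ -1/2   -1/4  -1/4 ]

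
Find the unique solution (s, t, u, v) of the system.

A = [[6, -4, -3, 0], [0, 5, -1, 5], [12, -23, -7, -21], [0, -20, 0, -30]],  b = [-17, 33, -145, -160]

(-3, 2, -3, 4)

Forward elimination on [A|b]:
R3 <- R3 - (2)*R1:  [    0   -15    -1   -21  -111 ]
R3 <- R3 - (-3)*R2:  [   0    0   -4   -6  -12 ]
R4 <- R4 - (-4)*R2:  [   0    0   -4  -10  -28 ]
R4 <- R4 - (1)*R3:  [   0    0    0   -4  -16 ]
Row echelon form:
[ 6  -4  -3   0  |  -17 ]
[ 0   5  -1   5  |   33 ]
[ 0   0  -4  -6  |  -12 ]
[ 0   0   0  -4  |  -16 ]
Back-substitution:
v = (-16) / -4 = 4
u = (-12 - (-6)*(4)) / -4 = -3
t = (33 - (-1)*(-3) - (5)*(4)) / 5 = 2
s = (-17 - (-4)*(2) - (-3)*(-3)) / 6 = -3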